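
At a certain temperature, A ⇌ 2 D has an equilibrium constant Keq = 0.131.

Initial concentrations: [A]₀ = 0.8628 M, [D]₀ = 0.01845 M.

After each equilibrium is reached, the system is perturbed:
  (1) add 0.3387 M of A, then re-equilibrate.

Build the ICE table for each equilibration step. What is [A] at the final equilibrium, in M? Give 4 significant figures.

[A]_eq = 1.027 M

Q₀ = 3.9453e-04 vs Keq = 0.131 ⇒ Q<K, forward
Step 1:
                   A          D
  I           0.8628    0.01845
  C          -0.1442     0.2884
  E           0.7186     0.3068
  solve Keq expr → x = 0.1442; check Q = 0.131
Then add 0.3387 M of A.
Step 2:
                   A          D
  I            1.057     0.3068
  C         -0.03001    0.06003
  E            1.027     0.3668
  solve Keq expr → x = 0.03001; check Q = 0.131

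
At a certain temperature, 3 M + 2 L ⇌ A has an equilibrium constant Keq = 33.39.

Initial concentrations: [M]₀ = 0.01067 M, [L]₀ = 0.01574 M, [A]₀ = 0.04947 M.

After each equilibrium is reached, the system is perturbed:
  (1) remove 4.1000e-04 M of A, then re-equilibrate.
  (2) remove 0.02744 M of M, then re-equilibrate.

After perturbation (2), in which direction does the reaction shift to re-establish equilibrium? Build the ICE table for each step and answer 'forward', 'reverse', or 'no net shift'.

Q₀ = 1.6438e+08 vs Keq = 33.39 ⇒ Q>K, reverse
Step 1:
                   M          L          A
  I          0.01067    0.01574    0.04947
  C           0.1438    0.09587   -0.04794
  E           0.1545     0.1116   0.001533
  solve Keq expr → x = -0.04794; check Q = 33.39
Then remove 4.1000e-04 M of A.
Step 2:
                   M          L          A
  I           0.1545     0.1116   0.001123
  C        -0.001077 -7.1781e-04 3.5891e-04
  E           0.1534     0.1109   0.001482
  solve Keq expr → x = 3.5891e-04; check Q = 33.39
Then remove 0.02744 M of M.
Step 3:
                   M          L          A
  I            0.126     0.1109   0.001482
  C          0.00182   0.001213 -6.0671e-04
  E           0.1278     0.1121 8.7562e-04
  solve Keq expr → x = -6.0671e-04; check Q = 33.39

Direction: reverse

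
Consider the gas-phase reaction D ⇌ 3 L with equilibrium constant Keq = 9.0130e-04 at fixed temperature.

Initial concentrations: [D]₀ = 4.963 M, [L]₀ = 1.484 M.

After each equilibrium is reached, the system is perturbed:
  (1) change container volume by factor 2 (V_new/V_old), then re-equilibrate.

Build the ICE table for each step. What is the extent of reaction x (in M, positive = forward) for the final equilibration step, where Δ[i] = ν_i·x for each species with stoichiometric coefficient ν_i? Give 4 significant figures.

x = 0.0165 M

Q₀ = 0.6585 vs Keq = 9.0130e-04 ⇒ Q>K, reverse
Step 1:
                   D          L
  I            4.963      1.484
  C           0.4382     -1.315
  E            5.401     0.1695
  solve Keq expr → x = -0.4382; check Q = 9.0130e-04
Then change container volume by factor 2 (V_new/V_old).
Step 2:
                   D          L
  I            2.701    0.08474
  C          -0.0165     0.0495
  E            2.684     0.1342
  solve Keq expr → x = 0.0165; check Q = 9.0130e-04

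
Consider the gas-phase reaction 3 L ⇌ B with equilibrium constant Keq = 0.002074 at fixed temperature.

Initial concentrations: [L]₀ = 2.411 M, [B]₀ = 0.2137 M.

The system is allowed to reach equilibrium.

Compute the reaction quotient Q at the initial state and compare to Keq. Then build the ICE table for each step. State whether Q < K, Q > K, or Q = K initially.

Q₀ = 0.01525 vs Keq = 0.002074 ⇒ Q>K, reverse
Step 1:
                  L         B
  Initial     2.411    0.2137
  Change     0.4893   -0.1631
  Equil         2.9    0.0506
  solve Keq expr → x = -0.1631; check Q = 0.002074

Q₀ = 0.01525; Q > K (proceeds reverse)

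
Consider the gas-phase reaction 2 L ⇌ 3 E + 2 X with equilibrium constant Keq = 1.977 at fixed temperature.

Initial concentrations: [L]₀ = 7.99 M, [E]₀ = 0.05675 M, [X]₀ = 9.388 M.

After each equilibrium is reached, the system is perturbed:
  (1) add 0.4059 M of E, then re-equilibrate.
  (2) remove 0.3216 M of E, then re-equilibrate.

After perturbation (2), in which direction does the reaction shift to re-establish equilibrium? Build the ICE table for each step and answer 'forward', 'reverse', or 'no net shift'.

Direction: forward

Q₀ = 2.5232e-04 vs Keq = 1.977 ⇒ Q<K, forward
Step 1:
                   L          E          X
  init          7.99    0.05675      9.388
  Δ          -0.6421     0.9632     0.6421
  eq           7.348       1.02      10.03
  solve Keq expr → x = 0.3211; check Q = 1.977
Then add 0.4059 M of E.
Step 2:
                   L          E          X
  init         7.348      1.426      10.03
  Δ           0.2441    -0.3662    -0.2441
  eq           7.592       1.06      9.786
  solve Keq expr → x = -0.1221; check Q = 1.977
Then remove 0.3216 M of E.
Step 3:
                   L          E          X
  init         7.592     0.7381      9.786
  Δ          -0.1934       0.29     0.1934
  eq           7.399      1.028      9.979
  solve Keq expr → x = 0.09668; check Q = 1.977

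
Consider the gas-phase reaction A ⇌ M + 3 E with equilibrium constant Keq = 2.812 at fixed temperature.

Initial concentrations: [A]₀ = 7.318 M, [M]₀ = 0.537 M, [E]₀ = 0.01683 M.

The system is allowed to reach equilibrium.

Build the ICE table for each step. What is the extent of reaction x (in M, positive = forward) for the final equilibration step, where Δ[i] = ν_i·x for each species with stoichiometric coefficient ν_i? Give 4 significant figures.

x = 0.7937 M

Q₀ = 3.4981e-07 vs Keq = 2.812 ⇒ Q<K, forward
Step 1:
                   A          M          E
  I            7.318      0.537    0.01683
  C          -0.7937     0.7937      2.381
  E            6.524      1.331      2.398
  solve Keq expr → x = 0.7937; check Q = 2.812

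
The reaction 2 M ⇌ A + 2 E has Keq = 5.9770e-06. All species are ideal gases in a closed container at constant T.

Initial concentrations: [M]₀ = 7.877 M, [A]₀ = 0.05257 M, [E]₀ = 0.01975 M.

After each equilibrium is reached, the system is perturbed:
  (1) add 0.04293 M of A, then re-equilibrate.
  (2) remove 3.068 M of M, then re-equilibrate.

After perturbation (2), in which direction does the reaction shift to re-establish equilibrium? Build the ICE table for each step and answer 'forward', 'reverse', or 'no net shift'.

Q₀ = 3.3048e-07 vs Keq = 5.9770e-06 ⇒ Q<K, forward
Step 1:
                    M           A           E
  init          7.877     0.05257     0.01975
  Δ          -0.04915     0.02458     0.04915
  eq            7.828     0.07715      0.0689
  solve Keq expr → x = 0.02458; check Q = 5.9770e-06
Then add 0.04293 M of A.
Step 2:
                    M           A           E
  init          7.828      0.1201      0.0689
  Δ           0.01214   -0.006068    -0.01214
  eq             7.84       0.114     0.05677
  solve Keq expr → x = -0.006068; check Q = 5.9770e-06
Then remove 3.068 M of M.
Step 3:
                    M           A           E
  init          4.772       0.114     0.05677
  Δ            0.0204     -0.0102     -0.0204
  eq            4.792      0.1038     0.03636
  solve Keq expr → x = -0.0102; check Q = 5.9770e-06

Direction: reverse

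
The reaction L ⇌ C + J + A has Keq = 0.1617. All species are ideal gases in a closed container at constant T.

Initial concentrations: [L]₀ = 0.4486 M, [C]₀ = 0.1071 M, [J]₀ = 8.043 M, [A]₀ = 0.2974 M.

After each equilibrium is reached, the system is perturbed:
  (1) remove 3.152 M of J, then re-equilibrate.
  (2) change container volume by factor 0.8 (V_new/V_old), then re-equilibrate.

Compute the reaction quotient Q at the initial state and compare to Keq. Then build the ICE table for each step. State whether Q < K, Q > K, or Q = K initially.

Q₀ = 0.5711 vs Keq = 0.1617 ⇒ Q>K, reverse
Step 1:
                    L           C           J           A
  I            0.4486      0.1071       8.043      0.2974
  C            0.0629     -0.0629     -0.0629     -0.0629
  E            0.5115      0.0442        7.98      0.2345
  solve Keq expr → x = -0.0629; check Q = 0.1617
Then remove 3.152 M of J.
Step 2:
                    L           C           J           A
  I            0.5115      0.0442       4.828      0.2345
  C          -0.02015     0.02015     0.02015     0.02015
  E            0.4913     0.06435       4.848      0.2547
  solve Keq expr → x = 0.02015; check Q = 0.1617
Then change container volume by factor 0.8 (V_new/V_old).
Step 3:
                    L           C           J           A
  I            0.6142     0.08044        6.06      0.3183
  C           0.02273    -0.02273    -0.02273    -0.02273
  E            0.6369     0.05771       6.038      0.2956
  solve Keq expr → x = -0.02273; check Q = 0.1617

Q₀ = 0.5711; Q > K (proceeds reverse)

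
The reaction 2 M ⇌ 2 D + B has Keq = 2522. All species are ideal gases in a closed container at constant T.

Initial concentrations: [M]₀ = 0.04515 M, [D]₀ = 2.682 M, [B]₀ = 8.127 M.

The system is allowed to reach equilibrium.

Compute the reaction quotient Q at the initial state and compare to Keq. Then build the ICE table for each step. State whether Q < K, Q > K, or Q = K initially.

Q₀ = 2.8677e+04; Q > K (proceeds reverse)

Q₀ = 2.8677e+04 vs Keq = 2522 ⇒ Q>K, reverse
Step 1:
                   M          D          B
  I          0.04515      2.682      8.127
  C           0.1009    -0.1009   -0.05046
  E           0.1461      2.581      8.077
  solve Keq expr → x = -0.05046; check Q = 2522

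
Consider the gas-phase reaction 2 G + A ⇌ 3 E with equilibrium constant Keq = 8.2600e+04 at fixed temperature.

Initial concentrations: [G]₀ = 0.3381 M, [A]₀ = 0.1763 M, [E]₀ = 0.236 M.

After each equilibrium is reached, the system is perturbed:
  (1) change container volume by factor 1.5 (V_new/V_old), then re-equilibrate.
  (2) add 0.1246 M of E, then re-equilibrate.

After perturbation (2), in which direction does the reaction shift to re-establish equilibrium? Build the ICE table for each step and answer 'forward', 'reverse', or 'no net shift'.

Q₀ = 0.6522 vs Keq = 8.2600e+04 ⇒ Q<K, forward
Step 1:
                   G          A          E
  init        0.3381     0.1763      0.236
  Δ          -0.3212    -0.1606     0.4818
  eq         0.01689     0.0157     0.7178
  solve Keq expr → x = 0.1606; check Q = 8.2600e+04
Then change container volume by factor 1.5 (V_new/V_old).
Step 2:
                   G          A          E
  init       0.01126    0.01046     0.4785
  Δ                0          0          0
  eq         0.01126    0.01046     0.4785
  solve Keq expr → x = 0; check Q = 8.2600e+04
Then add 0.1246 M of E.
Step 3:
                   G          A          E
  init       0.01126    0.01046     0.6031
  Δ         0.003349   0.001674  -0.005023
  eq         0.01461    0.01214     0.5981
  solve Keq expr → x = -0.001674; check Q = 8.2600e+04

Direction: reverse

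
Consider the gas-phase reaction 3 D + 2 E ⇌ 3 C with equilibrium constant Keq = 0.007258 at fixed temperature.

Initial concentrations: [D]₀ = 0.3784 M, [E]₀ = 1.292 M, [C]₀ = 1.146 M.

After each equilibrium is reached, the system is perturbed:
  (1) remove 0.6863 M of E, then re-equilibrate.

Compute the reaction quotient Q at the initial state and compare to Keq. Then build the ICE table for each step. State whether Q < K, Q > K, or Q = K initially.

Q₀ = 16.64; Q > K (proceeds reverse)

Q₀ = 16.64 vs Keq = 0.007258 ⇒ Q>K, reverse
Step 1:
                  D         E         C
  Initial    0.3784     1.292     1.146
  Change     0.8038    0.5359   -0.8038
  Equil       1.182     1.828    0.3422
  solve Keq expr → x = -0.2679; check Q = 0.007258
Then remove 0.6863 M of E.
Step 2:
                  D         E         C
  Initial     1.182     1.142    0.3422
  Change    0.07015   0.04677  -0.07015
  Equil       1.252     1.188     0.272
  solve Keq expr → x = -0.02338; check Q = 0.007258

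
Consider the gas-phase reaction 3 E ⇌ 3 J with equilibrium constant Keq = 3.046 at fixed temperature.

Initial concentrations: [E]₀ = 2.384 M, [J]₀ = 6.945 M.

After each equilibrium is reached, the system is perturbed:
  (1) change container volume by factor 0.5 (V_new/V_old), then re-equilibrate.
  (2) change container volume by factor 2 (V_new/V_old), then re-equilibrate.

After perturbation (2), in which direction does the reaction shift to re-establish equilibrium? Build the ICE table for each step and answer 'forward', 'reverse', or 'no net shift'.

Q₀ = 24.72 vs Keq = 3.046 ⇒ Q>K, reverse
Step 1:
                  E         J
  I           2.384     6.945
  C           1.424    -1.424
  E           3.808     5.521
  solve Keq expr → x = -0.4748; check Q = 3.046
Then change container volume by factor 0.5 (V_new/V_old).
Step 2:
                  E         J
  I           7.617     11.04
  C               0         0
  E           7.617     11.04
  solve Keq expr → x = 0; check Q = 3.046
Then change container volume by factor 2 (V_new/V_old).
Step 3:
                  E         J
  I           3.808     5.521
  C               0         0
  E           3.808     5.521
  solve Keq expr → x = 0; check Q = 3.046

Direction: no net shift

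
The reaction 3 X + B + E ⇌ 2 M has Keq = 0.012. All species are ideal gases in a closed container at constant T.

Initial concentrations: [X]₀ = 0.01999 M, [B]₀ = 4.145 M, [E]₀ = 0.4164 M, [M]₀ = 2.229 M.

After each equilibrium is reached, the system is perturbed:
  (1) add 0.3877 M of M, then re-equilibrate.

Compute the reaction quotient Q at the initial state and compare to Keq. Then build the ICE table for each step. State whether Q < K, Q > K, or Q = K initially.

Q₀ = 3.6037e+05; Q > K (proceeds reverse)

Q₀ = 3.6037e+05 vs Keq = 0.012 ⇒ Q>K, reverse
Step 1:
                  X         B         E         M
  I         0.01999     4.145    0.4164     2.229
  C           2.131    0.7103    0.7103    -1.421
  E           2.151     4.855     1.127    0.8083
  solve Keq expr → x = -0.7103; check Q = 0.012
Then add 0.3877 M of M.
Step 2:
                  X         B         E         M
  I           2.151     4.855     1.127     1.196
  C          0.2726   0.09086   0.09086   -0.1817
  E           2.424     4.946     1.218     1.014
  solve Keq expr → x = -0.09086; check Q = 0.012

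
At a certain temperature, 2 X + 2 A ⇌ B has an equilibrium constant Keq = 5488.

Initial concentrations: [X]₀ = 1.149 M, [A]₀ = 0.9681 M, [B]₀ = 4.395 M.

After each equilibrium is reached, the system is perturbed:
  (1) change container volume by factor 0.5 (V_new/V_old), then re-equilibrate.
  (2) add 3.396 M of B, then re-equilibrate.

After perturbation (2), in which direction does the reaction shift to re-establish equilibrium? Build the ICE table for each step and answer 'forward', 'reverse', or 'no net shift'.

Q₀ = 3.552 vs Keq = 5488 ⇒ Q<K, forward
Step 1:
                  X         A         B
  I           1.149    0.9681     4.395
  C          -0.864    -0.864     0.432
  E           0.285    0.1041     4.827
  solve Keq expr → x = 0.432; check Q = 5488
Then change container volume by factor 0.5 (V_new/V_old).
Step 2:
                  X         A         B
  I          0.5699    0.2081     9.654
  C         -0.1156   -0.1156   0.05778
  E          0.4544   0.09258     9.712
  solve Keq expr → x = 0.05778; check Q = 5488
Then add 3.396 M of B.
Step 3:
                  X         A         B
  I          0.4544   0.09258     13.11
  C         0.01215   0.01215 -0.006075
  E          0.4665    0.1047      13.1
  solve Keq expr → x = -0.006075; check Q = 5488

Direction: reverse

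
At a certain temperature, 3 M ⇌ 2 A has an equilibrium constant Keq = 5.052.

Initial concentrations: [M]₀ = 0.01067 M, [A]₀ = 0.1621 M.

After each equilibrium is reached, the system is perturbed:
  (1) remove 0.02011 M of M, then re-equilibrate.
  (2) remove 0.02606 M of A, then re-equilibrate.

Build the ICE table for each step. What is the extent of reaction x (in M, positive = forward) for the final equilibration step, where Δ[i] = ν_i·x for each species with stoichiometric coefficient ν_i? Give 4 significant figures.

Q₀ = 2.1631e+04 vs Keq = 5.052 ⇒ Q>K, reverse
Step 1:
                    M           A
  init        0.01067      0.1621
  Δ             0.107    -0.07135
  eq           0.1177     0.09075
  solve Keq expr → x = -0.03567; check Q = 5.052
Then remove 0.02011 M of M.
Step 2:
                    M           A
  init        0.09758     0.09075
  Δ           0.01268   -0.008455
  eq           0.1103      0.0823
  solve Keq expr → x = -0.004227; check Q = 5.052
Then remove 0.02606 M of A.
Step 3:
                    M           A
  init         0.1103     0.05624
  Δ          -0.01491    0.009942
  eq          0.09535     0.06618
  solve Keq expr → x = 0.004971; check Q = 5.052

x = 0.004971 M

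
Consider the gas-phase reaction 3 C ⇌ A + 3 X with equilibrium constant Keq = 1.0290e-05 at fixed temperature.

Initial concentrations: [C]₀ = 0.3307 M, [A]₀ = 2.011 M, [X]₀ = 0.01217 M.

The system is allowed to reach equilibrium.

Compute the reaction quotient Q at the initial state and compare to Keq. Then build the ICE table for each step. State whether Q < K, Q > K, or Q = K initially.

Q₀ = 1.0023e-04; Q > K (proceeds reverse)

Q₀ = 1.0023e-04 vs Keq = 1.0290e-05 ⇒ Q>K, reverse
Step 1:
                    C           A           X
  init         0.3307       2.011     0.01217
  Δ           0.00636    -0.00212    -0.00636
  eq           0.3371       2.009     0.00581
  solve Keq expr → x = -0.00212; check Q = 1.0290e-05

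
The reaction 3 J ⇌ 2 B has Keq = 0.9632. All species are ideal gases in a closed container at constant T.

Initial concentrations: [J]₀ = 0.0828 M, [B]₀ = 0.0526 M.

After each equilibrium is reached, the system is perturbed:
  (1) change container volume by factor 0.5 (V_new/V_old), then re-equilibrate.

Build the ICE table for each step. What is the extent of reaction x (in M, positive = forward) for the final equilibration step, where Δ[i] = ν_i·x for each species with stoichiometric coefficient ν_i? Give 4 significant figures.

Q₀ = 4.874 vs Keq = 0.9632 ⇒ Q>K, reverse
Step 1:
                  J         B
  I          0.0828    0.0526
  C         0.02604  -0.01736
  E          0.1088   0.03524
  solve Keq expr → x = -0.00868; check Q = 0.9632
Then change container volume by factor 0.5 (V_new/V_old).
Step 2:
                  J         B
  I          0.2177   0.07048
  C        -0.02185   0.01457
  E          0.1958   0.08505
  solve Keq expr → x = 0.007284; check Q = 0.9632

x = 0.007284 M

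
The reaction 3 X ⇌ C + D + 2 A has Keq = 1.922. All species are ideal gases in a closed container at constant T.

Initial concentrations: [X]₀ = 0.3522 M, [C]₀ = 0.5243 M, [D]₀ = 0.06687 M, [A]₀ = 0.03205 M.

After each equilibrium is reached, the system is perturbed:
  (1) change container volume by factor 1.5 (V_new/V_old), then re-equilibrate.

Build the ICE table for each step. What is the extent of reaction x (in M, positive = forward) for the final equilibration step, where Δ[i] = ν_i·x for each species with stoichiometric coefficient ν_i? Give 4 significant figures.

x = 0.002462 M

Q₀ = 8.2433e-04 vs Keq = 1.922 ⇒ Q<K, forward
Step 1:
                  X         C         D         A
  Initial    0.3522    0.5243   0.06687   0.03205
  Change    -0.2348   0.07827   0.07827    0.1565
  Equil      0.1174    0.6026    0.1451    0.1886
  solve Keq expr → x = 0.07827; check Q = 1.922
Then change container volume by factor 1.5 (V_new/V_old).
Step 2:
                  X         C         D         A
  Initial   0.07827    0.4017   0.09676    0.1257
  Change  -0.007386  0.002462  0.002462  0.004924
  Equil     0.07088    0.4042   0.09922    0.1306
  solve Keq expr → x = 0.002462; check Q = 1.922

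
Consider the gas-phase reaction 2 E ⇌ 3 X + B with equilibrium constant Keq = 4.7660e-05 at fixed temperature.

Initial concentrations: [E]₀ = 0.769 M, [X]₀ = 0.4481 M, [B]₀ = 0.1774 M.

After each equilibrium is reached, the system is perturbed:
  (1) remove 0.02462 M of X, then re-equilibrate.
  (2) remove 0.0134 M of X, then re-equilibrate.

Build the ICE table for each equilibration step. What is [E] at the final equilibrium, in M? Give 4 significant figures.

[E]_eq = 0.9843 M

Q₀ = 0.02699 vs Keq = 4.7660e-05 ⇒ Q>K, reverse
Step 1:
                    E           X           B
  Initial       0.769      0.4481      0.1774
  Change       0.2365     -0.3547     -0.1182
  Equil         1.005     0.09339     0.05916
  solve Keq expr → x = -0.1182; check Q = 4.7660e-05
Then remove 0.02462 M of X.
Step 2:
                    E           X           B
  Initial       1.005     0.06877     0.05916
  Change     -0.01364     0.02047    0.006822
  Equil        0.9918     0.08923     0.06598
  solve Keq expr → x = 0.006822; check Q = 4.7660e-05
Then remove 0.0134 M of X.
Step 3:
                    E           X           B
  Initial      0.9918     0.07583     0.06598
  Change    -0.007545     0.01132    0.003772
  Equil        0.9843     0.08715     0.06976
  solve Keq expr → x = 0.003772; check Q = 4.7660e-05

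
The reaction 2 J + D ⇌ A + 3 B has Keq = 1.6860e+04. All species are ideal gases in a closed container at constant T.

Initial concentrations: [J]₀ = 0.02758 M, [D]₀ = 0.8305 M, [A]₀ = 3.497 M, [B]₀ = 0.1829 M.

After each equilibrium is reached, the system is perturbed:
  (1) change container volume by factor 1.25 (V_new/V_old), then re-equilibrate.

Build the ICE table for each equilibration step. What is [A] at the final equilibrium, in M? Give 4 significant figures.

[A]_eq = 2.808 M

Q₀ = 33.87 vs Keq = 1.6860e+04 ⇒ Q<K, forward
Step 1:
                  J         D         A         B
  I         0.02758    0.8305     3.497    0.1829
  C        -0.02591  -0.01296   0.01296   0.03887
  E        0.001667    0.8175      3.51    0.2218
  solve Keq expr → x = 0.01296; check Q = 1.6860e+04
Then change container volume by factor 1.25 (V_new/V_old).
Step 2:
                  J         D         A         B
  I        0.001333     0.654     2.808    0.1774
  C       -1.3858e-04 -6.9290e-05 6.9290e-05 2.0787e-04
  E        0.001195     0.654     2.808    0.1776
  solve Keq expr → x = 6.9290e-05; check Q = 1.6860e+04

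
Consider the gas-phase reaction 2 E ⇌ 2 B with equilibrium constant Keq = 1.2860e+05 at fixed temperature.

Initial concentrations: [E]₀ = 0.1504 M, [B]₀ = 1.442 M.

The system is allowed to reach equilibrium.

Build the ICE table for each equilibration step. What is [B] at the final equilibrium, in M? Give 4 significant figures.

[B]_eq = 1.588 M

Q₀ = 91.93 vs Keq = 1.2860e+05 ⇒ Q<K, forward
Step 1:
                    E           B
  Initial      0.1504       1.442
  Change       -0.146       0.146
  Equil      0.004428       1.588
  solve Keq expr → x = 0.07299; check Q = 1.2860e+05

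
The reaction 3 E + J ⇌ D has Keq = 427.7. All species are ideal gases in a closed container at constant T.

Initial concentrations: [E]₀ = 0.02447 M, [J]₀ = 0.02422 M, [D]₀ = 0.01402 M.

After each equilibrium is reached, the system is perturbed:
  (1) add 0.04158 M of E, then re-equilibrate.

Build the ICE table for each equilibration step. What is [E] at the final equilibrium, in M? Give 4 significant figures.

[E]_eq = 0.08455 M

Q₀ = 3.9507e+04 vs Keq = 427.7 ⇒ Q>K, reverse
Step 1:
                  E         J         D
  init      0.02447   0.02422   0.01402
  Δ         0.03331    0.0111   -0.0111
  eq        0.05778   0.03532  0.002915
  solve Keq expr → x = -0.0111; check Q = 427.7
Then add 0.04158 M of E.
Step 2:
                  E         J         D
  init      0.09936   0.03532  0.002915
  Δ        -0.01482 -0.004939  0.004939
  eq        0.08455   0.03039  0.007854
  solve Keq expr → x = 0.004939; check Q = 427.7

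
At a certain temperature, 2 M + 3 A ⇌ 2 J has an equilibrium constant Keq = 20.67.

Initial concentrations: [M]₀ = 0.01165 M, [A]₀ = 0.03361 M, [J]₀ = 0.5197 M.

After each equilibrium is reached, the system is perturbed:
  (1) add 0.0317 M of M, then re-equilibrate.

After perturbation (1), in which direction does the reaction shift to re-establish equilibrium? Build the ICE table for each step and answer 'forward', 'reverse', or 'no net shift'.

Q₀ = 5.2414e+07 vs Keq = 20.67 ⇒ Q>K, reverse
Step 1:
                    M           A           J
  I           0.01165     0.03361      0.5197
  C            0.2392      0.3589     -0.2392
  E            0.2509      0.3925      0.2805
  solve Keq expr → x = -0.1196; check Q = 20.67
Then add 0.0317 M of M.
Step 2:
                    M           A           J
  I            0.2826      0.3925      0.2805
  C         -0.009194    -0.01379    0.009194
  E            0.2734      0.3787      0.2897
  solve Keq expr → x = 0.004597; check Q = 20.67

Direction: forward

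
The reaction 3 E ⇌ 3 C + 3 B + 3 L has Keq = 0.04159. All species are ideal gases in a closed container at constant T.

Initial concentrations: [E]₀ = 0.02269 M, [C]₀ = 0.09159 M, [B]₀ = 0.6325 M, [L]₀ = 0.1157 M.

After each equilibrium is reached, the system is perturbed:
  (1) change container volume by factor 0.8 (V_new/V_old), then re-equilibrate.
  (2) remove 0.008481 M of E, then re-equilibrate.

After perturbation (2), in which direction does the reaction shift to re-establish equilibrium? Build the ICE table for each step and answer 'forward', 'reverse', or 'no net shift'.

Direction: reverse

Q₀ = 0.02578 vs Keq = 0.04159 ⇒ Q<K, forward
Step 1:
                    E           C           B           L
  Initial     0.02269     0.09159      0.6325      0.1157
  Change    -0.002364    0.002364    0.002364    0.002364
  Equil       0.02033     0.09395      0.6349      0.1181
  solve Keq expr → x = 7.8802e-04; check Q = 0.04159
Then change container volume by factor 0.8 (V_new/V_old).
Step 2:
                    E           C           B           L
  Initial     0.02541      0.1174      0.7936      0.1476
  Change     0.008765   -0.008765   -0.008765   -0.008765
  Equil       0.03417      0.1087      0.7848      0.1388
  solve Keq expr → x = -0.002922; check Q = 0.04159
Then remove 0.008481 M of E.
Step 3:
                    E           C           B           L
  Initial     0.02569      0.1087      0.7848      0.1388
  Change      0.00534    -0.00534    -0.00534    -0.00534
  Equil       0.03103      0.1033      0.7795      0.1335
  solve Keq expr → x = -0.00178; check Q = 0.04159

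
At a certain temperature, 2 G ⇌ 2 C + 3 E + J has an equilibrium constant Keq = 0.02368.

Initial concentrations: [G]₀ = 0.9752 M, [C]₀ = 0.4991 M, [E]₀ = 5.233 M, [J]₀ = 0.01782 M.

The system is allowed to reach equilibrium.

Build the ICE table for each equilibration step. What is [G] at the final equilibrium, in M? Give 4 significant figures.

Q₀ = 0.6689 vs Keq = 0.02368 ⇒ Q>K, reverse
Step 1:
                    G           C           E           J
  I            0.9752      0.4991       5.233     0.01782
  C           0.03404    -0.03404    -0.05106    -0.01702
  E             1.009      0.4651       5.182  8.0143e-04
  solve Keq expr → x = -0.01702; check Q = 0.02368

[G]_eq = 1.009 M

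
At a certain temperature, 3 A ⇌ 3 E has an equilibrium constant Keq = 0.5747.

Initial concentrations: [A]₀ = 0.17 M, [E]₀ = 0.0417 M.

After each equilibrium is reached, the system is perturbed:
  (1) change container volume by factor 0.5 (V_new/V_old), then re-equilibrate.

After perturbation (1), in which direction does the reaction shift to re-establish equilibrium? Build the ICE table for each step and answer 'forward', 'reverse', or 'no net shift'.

Q₀ = 0.01476 vs Keq = 0.5747 ⇒ Q<K, forward
Step 1:
                  A         E
  I            0.17    0.0417
  C        -0.05441   0.05441
  E          0.1156   0.09611
  solve Keq expr → x = 0.01814; check Q = 0.5747
Then change container volume by factor 0.5 (V_new/V_old).
Step 2:
                  A         E
  I          0.2312    0.1922
  C               0         0
  E          0.2312    0.1922
  solve Keq expr → x = 0; check Q = 0.5747

Direction: no net shift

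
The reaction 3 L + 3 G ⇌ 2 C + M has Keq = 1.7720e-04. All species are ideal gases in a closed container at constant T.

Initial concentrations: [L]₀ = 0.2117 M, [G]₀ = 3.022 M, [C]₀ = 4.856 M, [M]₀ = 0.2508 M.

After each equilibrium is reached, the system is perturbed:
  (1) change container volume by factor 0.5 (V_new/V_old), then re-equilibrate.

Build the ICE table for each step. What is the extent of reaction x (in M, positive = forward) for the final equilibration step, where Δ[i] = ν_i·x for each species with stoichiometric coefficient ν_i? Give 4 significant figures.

x = 0.006001 M

Q₀ = 22.59 vs Keq = 1.7720e-04 ⇒ Q>K, reverse
Step 1:
                    L           G           C           M
  Initial      0.2117       3.022       4.856      0.2508
  Change       0.7511      0.7511     -0.5007     -0.2504
  Equil        0.9628       3.773       4.355  4.4777e-04
  solve Keq expr → x = -0.2504; check Q = 1.7720e-04
Then change container volume by factor 0.5 (V_new/V_old).
Step 2:
                    L           G           C           M
  Initial       1.926       7.546       8.711  8.9555e-04
  Change       -0.018      -0.018       0.012    0.006001
  Equil         1.908       7.528       8.723    0.006897
  solve Keq expr → x = 0.006001; check Q = 1.7720e-04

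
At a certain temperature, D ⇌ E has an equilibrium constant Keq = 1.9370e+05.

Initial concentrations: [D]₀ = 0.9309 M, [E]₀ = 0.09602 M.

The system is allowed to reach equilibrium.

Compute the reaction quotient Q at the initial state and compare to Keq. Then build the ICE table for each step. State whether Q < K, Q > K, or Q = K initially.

Q₀ = 0.1031; Q < K (proceeds forward)

Q₀ = 0.1031 vs Keq = 1.9370e+05 ⇒ Q<K, forward
Step 1:
                  D         E
  init       0.9309   0.09602
  Δ         -0.9309    0.9309
  eq      5.3016e-06     1.027
  solve Keq expr → x = 0.9309; check Q = 1.9370e+05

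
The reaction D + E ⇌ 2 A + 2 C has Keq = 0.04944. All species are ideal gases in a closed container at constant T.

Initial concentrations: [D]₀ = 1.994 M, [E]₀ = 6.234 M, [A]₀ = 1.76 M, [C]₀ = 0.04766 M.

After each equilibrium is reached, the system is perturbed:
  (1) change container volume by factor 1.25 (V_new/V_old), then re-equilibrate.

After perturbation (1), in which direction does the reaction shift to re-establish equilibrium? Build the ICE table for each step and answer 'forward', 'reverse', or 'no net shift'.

Direction: forward

Q₀ = 5.6603e-04 vs Keq = 0.04944 ⇒ Q<K, forward
Step 1:
                   D          E          A          C
  init         1.994      6.234       1.76    0.04766
  Δ          -0.1556    -0.1556     0.3112     0.3112
  eq           1.838      6.078      2.071     0.3589
  solve Keq expr → x = 0.1556; check Q = 0.04944
Then change container volume by factor 1.25 (V_new/V_old).
Step 2:
                   D          E          A          C
  init         1.471      4.863      1.657     0.2871
  Δ         -0.02789   -0.02789    0.05579    0.05579
  eq           1.443      4.835      1.713     0.3429
  solve Keq expr → x = 0.02789; check Q = 0.04944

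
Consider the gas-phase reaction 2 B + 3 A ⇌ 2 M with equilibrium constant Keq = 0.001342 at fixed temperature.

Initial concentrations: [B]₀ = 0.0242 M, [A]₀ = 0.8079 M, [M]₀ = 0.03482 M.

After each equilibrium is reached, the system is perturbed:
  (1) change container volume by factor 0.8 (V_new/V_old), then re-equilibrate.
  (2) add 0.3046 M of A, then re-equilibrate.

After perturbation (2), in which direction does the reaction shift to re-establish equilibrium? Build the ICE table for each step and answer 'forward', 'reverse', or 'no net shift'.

Q₀ = 3.926 vs Keq = 0.001342 ⇒ Q>K, reverse
Step 1:
                  B         A         M
  Initial    0.0242    0.8079   0.03482
  Change    0.03315   0.04973  -0.03315
  Equil     0.05735    0.8576  0.001669
  solve Keq expr → x = -0.01658; check Q = 0.001342
Then change container volume by factor 0.8 (V_new/V_old).
Step 2:
                  B         A         M
  Initial   0.07169     1.072  0.002086
  Change  -7.9220e-04 -0.001188 7.9220e-04
  Equil      0.0709     1.071  0.002878
  solve Keq expr → x = 3.9610e-04; check Q = 0.001342
Then add 0.3046 M of A.
Step 3:
                  B         A         M
  Initial    0.0709     1.375  0.002878
  Change  -0.001231 -0.001846  0.001231
  Equil     0.06967     1.374  0.004109
  solve Keq expr → x = 6.1527e-04; check Q = 0.001342

Direction: forward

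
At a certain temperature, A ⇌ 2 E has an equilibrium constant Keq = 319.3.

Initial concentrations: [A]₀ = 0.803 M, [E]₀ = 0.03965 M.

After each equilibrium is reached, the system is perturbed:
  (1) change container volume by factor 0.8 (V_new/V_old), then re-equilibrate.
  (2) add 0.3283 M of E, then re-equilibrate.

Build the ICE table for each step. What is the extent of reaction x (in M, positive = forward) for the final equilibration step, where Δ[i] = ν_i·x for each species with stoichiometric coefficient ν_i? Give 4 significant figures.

Q₀ = 0.001958 vs Keq = 319.3 ⇒ Q<K, forward
Step 1:
                  A         E
  Initial     0.803   0.03965
  Change    -0.7947     1.589
  Equil    0.008311     1.629
  solve Keq expr → x = 0.7947; check Q = 319.3
Then change container volume by factor 0.8 (V_new/V_old).
Step 2:
                  A         E
  Initial   0.01039     2.036
  Change   0.002533 -0.005065
  Equil     0.01292     2.031
  solve Keq expr → x = -0.002533; check Q = 319.3
Then add 0.3283 M of E.
Step 3:
                  A         E
  Initial   0.01292      2.36
  Change   0.004385  -0.00877
  Equil     0.01731     2.351
  solve Keq expr → x = -0.004385; check Q = 319.3

x = -0.004385 M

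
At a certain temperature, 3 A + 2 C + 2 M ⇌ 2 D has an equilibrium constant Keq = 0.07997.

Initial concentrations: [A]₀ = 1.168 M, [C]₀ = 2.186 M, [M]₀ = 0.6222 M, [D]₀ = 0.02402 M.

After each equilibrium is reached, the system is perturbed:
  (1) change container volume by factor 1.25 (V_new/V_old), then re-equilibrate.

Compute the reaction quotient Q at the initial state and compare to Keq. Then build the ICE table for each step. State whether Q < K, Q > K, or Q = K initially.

Q₀ = 1.9573e-04 vs Keq = 0.07997 ⇒ Q<K, forward
Step 1:
                    A           C           M           D
  I             1.168       2.186      0.6222     0.02402
  C           -0.2767     -0.1845     -0.1845      0.1845
  E            0.8913       2.002      0.4377      0.2085
  solve Keq expr → x = 0.09223; check Q = 0.07997
Then change container volume by factor 1.25 (V_new/V_old).
Step 2:
                    A           C           M           D
  I             0.713       1.601      0.3502      0.1668
  C           0.06317     0.04211     0.04211    -0.04211
  E            0.7762       1.643      0.3923      0.1247
  solve Keq expr → x = -0.02106; check Q = 0.07997

Q₀ = 1.9573e-04; Q < K (proceeds forward)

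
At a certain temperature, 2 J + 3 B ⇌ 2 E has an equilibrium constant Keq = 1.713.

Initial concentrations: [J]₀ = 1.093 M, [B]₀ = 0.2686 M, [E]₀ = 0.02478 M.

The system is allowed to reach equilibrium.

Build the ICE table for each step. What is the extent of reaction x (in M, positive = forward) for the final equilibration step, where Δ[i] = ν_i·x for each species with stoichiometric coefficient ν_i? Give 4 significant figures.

Q₀ = 0.02652 vs Keq = 1.713 ⇒ Q<K, forward
Step 1:
                  J         B         E
  Initial     1.093    0.2686   0.02478
  Change   -0.06733    -0.101   0.06733
  Equil       1.026    0.1676   0.09211
  solve Keq expr → x = 0.03367; check Q = 1.713

x = 0.03367 M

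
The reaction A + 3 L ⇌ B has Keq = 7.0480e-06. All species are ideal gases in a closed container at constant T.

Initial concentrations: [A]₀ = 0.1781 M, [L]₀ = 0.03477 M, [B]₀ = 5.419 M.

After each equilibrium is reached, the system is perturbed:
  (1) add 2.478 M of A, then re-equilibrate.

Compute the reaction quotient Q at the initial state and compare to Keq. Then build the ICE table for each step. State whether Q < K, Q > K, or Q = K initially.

Q₀ = 7.2384e+05; Q > K (proceeds reverse)

Q₀ = 7.2384e+05 vs Keq = 7.0480e-06 ⇒ Q>K, reverse
Step 1:
                  A         L         B
  init       0.1781   0.03477     5.419
  Δ           5.267      15.8    -5.267
  eq          5.445     15.83    0.1524
  solve Keq expr → x = -5.267; check Q = 7.0480e-06
Then add 2.478 M of A.
Step 2:
                  A         L         B
  init        7.923     15.83    0.1524
  Δ        -0.06021   -0.1806   0.06021
  eq          7.863     15.65    0.2126
  solve Keq expr → x = 0.06021; check Q = 7.0480e-06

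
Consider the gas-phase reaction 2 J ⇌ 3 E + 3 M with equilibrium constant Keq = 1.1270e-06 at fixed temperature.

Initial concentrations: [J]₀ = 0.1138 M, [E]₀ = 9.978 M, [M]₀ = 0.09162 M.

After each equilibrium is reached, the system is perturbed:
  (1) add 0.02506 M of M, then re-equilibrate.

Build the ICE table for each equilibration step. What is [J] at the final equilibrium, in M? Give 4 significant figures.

Q₀ = 59 vs Keq = 1.1270e-06 ⇒ Q>K, reverse
Step 1:
                  J         E         M
  init       0.1138     9.978   0.09162
  Δ         0.06086  -0.09129  -0.09129
  eq         0.1747     9.887 3.2889e-04
  solve Keq expr → x = -0.03043; check Q = 1.1270e-06
Then add 0.02506 M of M.
Step 2:
                  J         E         M
  init       0.1747     9.887   0.02539
  Δ         0.01669  -0.02504  -0.02504
  eq         0.1914     9.862 3.5041e-04
  solve Keq expr → x = -0.008346; check Q = 1.1270e-06

[J]_eq = 0.1914 M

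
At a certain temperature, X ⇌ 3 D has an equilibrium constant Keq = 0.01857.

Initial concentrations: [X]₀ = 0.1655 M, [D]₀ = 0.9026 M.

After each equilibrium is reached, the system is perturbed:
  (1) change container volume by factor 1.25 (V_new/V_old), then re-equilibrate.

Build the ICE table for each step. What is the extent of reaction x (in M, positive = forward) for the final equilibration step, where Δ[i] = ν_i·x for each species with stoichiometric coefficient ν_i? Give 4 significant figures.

x = 0.007857 M

Q₀ = 4.443 vs Keq = 0.01857 ⇒ Q>K, reverse
Step 1:
                   X          D
  init        0.1655     0.9026
  Δ           0.2358    -0.7073
  eq          0.4013     0.1953
  solve Keq expr → x = -0.2358; check Q = 0.01857
Then change container volume by factor 1.25 (V_new/V_old).
Step 2:
                   X          D
  init         0.321     0.1563
  Δ        -0.007857    0.02357
  eq          0.3132     0.1798
  solve Keq expr → x = 0.007857; check Q = 0.01857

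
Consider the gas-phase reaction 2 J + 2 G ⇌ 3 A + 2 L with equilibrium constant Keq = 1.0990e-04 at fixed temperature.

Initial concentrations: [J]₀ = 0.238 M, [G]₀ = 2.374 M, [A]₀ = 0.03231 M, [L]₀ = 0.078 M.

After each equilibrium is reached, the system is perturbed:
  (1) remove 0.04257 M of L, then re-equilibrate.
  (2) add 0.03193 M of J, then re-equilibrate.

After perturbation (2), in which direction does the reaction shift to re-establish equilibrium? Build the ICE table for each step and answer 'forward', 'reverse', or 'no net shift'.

Direction: forward

Q₀ = 6.4281e-07 vs Keq = 1.0990e-04 ⇒ Q<K, forward
Step 1:
                    J           G           A           L
  Initial       0.238       2.374     0.03231       0.078
  Change     -0.05052    -0.05052     0.07577     0.05052
  Equil        0.1875       2.323      0.1081      0.1285
  solve Keq expr → x = 0.02526; check Q = 1.0990e-04
Then remove 0.04257 M of L.
Step 2:
                    J           G           A           L
  Initial      0.1875       2.323      0.1081     0.08595
  Change      -0.0111     -0.0111     0.01666      0.0111
  Equil        0.1764       2.312      0.1247     0.09705
  solve Keq expr → x = 0.005552; check Q = 1.0990e-04
Then add 0.03193 M of J.
Step 3:
                    J           G           A           L
  Initial      0.2083       2.312      0.1247     0.09705
  Change    -0.005066   -0.005066    0.007598    0.005066
  Equil        0.2032       2.307      0.1323      0.1021
  solve Keq expr → x = 0.002533; check Q = 1.0990e-04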